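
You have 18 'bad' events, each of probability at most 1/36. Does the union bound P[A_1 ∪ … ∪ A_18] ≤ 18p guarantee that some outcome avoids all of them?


Union bound: P[∪_{i=1}^{18} A_i] ≤ Σ_i P[A_i] ≤ 18·p = 18·(1/36) = 1/2.
Numerically: 1/2 ≈ 0.500.
Is 1/2 < 1? YES.
Since P[∪ A_i] ≤ 1/2 < 1, the complement has P[∩ A_i^c] ≥ 1 − 1/2 = 1/2 > 0, so some outcome avoids every A_i.

18·p = 1/2 ≈ 0.500; existence CERTIFIED by the union bound.


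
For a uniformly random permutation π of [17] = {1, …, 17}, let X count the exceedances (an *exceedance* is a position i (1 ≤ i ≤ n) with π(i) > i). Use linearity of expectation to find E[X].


Write X = Σ_{i=1}^{17} X_i, where X_i = 1_{π(i) > i}.
For each fixed i, π(i) is uniform over {1, …, 17} (marginal of a uniform permutation), so P[π(i) > i] = (n − i)/n. Summing: Σ_{i=1}^{17} (n − i)/n = (0 + 1 + … + 16)/17 = 17(17 − 1)/(2·17) = (17 − 1)/2.
Hence E[X] = Σ_{i=1}^{17} (17 − i)/17 = 8 ≈ 8.00000.

E[X] = 8 = 8.00000.


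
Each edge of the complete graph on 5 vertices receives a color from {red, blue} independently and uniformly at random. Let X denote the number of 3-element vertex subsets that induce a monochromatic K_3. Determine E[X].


Let X = Σ_S X_S over the C(5, 3) = 10 subsets S of size 3, where X_S = 1 if the K_3 on S is monochromatic.
For a fixed S, the K_3 on S has C(3, 2) = 3 edges. P[all 3 edges red] = (1/2)^3, and likewise for blue, so P[monochromatic] = 2·(1/2)^3 = 2^{1 − 3} = 1/4.
By linearity: E[X] = C(5, 3) · 2^{1 − 3} = 10 · 1/4 = 5/2.
Numerically: E[X] ≈ 2.500.

E[X] = C(5,3)·2^(1−C(3,2)) = 5/2 ≈ 2.500.


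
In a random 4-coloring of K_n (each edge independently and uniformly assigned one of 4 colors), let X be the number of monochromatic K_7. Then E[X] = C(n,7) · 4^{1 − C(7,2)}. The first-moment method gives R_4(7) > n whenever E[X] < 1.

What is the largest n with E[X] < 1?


We need C(n, 7) · 4^{1 − 21} < 1, i.e. C(n, 7) < 4^{21 − 1} = 1099511627776.
Check values of n near the boundary:
  n = 176: C(176, 7) = 919790691600; 919790691600 < 1099511627776? YES
  n = 177: C(177, 7) = 957664425960; 957664425960 < 1099511627776? YES
  n = 178: C(178, 7) = 996867063280; 996867063280 < 1099511627776? YES
  n = 179: C(179, 7) = 1037437234460; 1037437234460 < 1099511627776? YES
  n = 180: C(180, 7) = 1079414463600; 1079414463600 < 1099511627776? YES
  n = 181: C(181, 7) = 1122839183400; 1122839183400 < 1099511627776? NO
The largest n with C(n, 7) < 1099511627776 is n = 180 (where E[X] = 67463403975/68719476736 ≈ 0.982). Hence R_4(7) > 180, i.e. R_4(7) ≥ 181.

Largest n = 180; hence R_4(7) > 180.


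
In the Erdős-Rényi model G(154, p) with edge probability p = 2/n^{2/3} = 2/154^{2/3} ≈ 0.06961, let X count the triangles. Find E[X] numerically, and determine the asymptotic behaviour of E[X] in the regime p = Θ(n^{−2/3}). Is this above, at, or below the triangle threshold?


Number of potential triangles: C(154, 3) = 596904.
Each occurs with probability p³ ≈ (0.06961)³ ≈ 3.373250e-04.
By linearity: E[X] = C(154, 3)·p³ ≈ 596904 · 3.373250e-04 ≈ 201.3506.
Since α = 2/3 < 1, p = c/n^{2/3} ≫ 1/n is above the triangle threshold p ~ 1/n. Asymptotically E[X] ~ (c³/6)·n^{3(1−α)} = (2³/6)·n^{1} → ∞; triangles are abundant w.h.p.

E[X] ≈ 201.3506; in regime p = Θ(1/n^{2/3}) E[X] diverges (above the triangle threshold p ~ 1/n).


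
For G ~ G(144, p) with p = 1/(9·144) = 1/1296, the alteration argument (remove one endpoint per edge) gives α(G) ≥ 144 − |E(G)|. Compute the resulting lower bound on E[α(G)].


E[|E(G)|] = C(144, 2)·p = 10296 · (1/1296) = 143/18.
E[α(G)] ≥ n − E[|E(G)|] = 144 − 143/18 = 2449/18.
Numerically: ≈ 136.0556.
(This is only a lower bound; the true E[α(G)] may be larger.)

E[α(G)] ≥ 2449/18 ≈ 136.0556.


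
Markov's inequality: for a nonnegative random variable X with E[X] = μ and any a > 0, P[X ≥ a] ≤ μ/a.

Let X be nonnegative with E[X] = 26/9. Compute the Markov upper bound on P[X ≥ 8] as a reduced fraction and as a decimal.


μ = E[X] = 26/9, a = 8.
Markov: P[X ≥ 8] ≤ μ/a = (26/9)/8 = 13/36.
Numerically: ≈ 0.361.
(Since a = 8 > μ = 2.889, the bound 13/36 is < 1 and informative.)

P[X ≥ 8] ≤ 13/36 ≈ 0.361.


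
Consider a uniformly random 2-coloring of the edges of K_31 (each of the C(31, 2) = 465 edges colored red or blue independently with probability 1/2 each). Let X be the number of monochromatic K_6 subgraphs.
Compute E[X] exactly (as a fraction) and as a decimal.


Let X = Σ_S X_S over the C(31, 6) = 736281 subsets S of size 6, where X_S = 1 if the K_6 on S is monochromatic.
For a fixed S, the K_6 on S has C(6, 2) = 15 edges. P[all 15 edges red] = (1/2)^15, and likewise for blue, so P[monochromatic] = 2·(1/2)^15 = 2^{1 − 15} = 1/16384.
By linearity: E[X] = C(31, 6) · 2^{1 − 15} = 736281 · 1/16384 = 736281/16384.
Numerically: E[X] ≈ 44.93903.

E[X] = C(31,6)·2^(1−C(6,2)) = 736281/16384 ≈ 44.93903.


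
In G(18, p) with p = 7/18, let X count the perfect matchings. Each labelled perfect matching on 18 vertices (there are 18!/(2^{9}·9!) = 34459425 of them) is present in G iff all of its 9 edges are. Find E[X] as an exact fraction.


K_18 has 18!/(2^{9}·9!) = 34459425 labelled perfect matchings.
For each such perfect matching H, let X_H = 1 if all 9 edges of H are present in G. Then P[X_H = 1] = p^{9} = (7/18)^{9} = 40353607/198359290368.
By linearity: E[X] = Σ_H E[X_H] = 34459425 · p^{9} = 34459425 · 40353607/198359290368 = 17167433257975/2448880128.
Numerically: E[X] ≈ 7010.

E[X] = 34459425 · (7/18)^{9} = 17167433257975/2448880128 ≈ 7010.


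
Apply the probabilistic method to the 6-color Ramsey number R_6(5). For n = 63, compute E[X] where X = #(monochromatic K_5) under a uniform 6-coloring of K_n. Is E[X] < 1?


E[X] = C(63, 5) · 6^{1 − 10} = 7028847 · 6^{−9} = 7028847/10077696.
As a reduced fraction: E[X] = 780983/1119744 ≈ 0.6975.
Is E[X] < 1? YES.
Since E[X] < 1, there exists a 6-coloring of K_{63} with no monochromatic K_5; hence R_6(5) > 63.

E[X] = 780983/1119744 ≈ 0.6975; E[X] < 1, so R_6(5) > 63.


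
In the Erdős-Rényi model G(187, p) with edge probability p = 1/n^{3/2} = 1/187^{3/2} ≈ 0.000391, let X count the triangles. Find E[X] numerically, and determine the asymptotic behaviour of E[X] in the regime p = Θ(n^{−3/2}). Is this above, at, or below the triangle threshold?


Number of potential triangles: C(187, 3) = 1072445.
Each occurs with probability p³ ≈ (0.000391)³ ≈ 5.98016e-11.
By linearity: E[X] = C(187, 3)·p³ ≈ 1072445 · 5.98016e-11 ≈ 0.000.
Since α = 3/2 > 1, p = c/n^{3/2} = o(1/n) is below the triangle threshold p ~ 1/n. Asymptotically E[X] ~ (c³/6)·n^{3(1−α)} = (1³/6)·n^{-1.5} → 0, so by Markov's inequality G has no triangles w.h.p.

E[X] ≈ 0.000; in regime p = Θ(1/n^{3/2}) E[X] tends to 0 (below the triangle threshold p ~ 1/n).


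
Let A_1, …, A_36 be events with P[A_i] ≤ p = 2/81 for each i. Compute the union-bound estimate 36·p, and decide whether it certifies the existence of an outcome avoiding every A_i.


Union bound: P[∪_{i=1}^{36} A_i] ≤ Σ_i P[A_i] ≤ 36·p = 36·(2/81) = 8/9.
Numerically: 8/9 ≈ 0.888889.
Is 8/9 < 1? YES.
Since P[∪ A_i] ≤ 8/9 < 1, the complement has P[∩ A_i^c] ≥ 1 − 8/9 = 1/9 > 0, so some outcome avoids every A_i.

36·p = 8/9 ≈ 0.888889; existence CERTIFIED by the union bound.


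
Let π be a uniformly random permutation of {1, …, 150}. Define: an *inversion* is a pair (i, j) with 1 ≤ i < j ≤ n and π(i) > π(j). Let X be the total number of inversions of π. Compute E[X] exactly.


Write X = Σ X_I over the C(150, 2) = 11175 pairs i < j, with X_I the indicator of one inversion.
There are 11175 indicators.
For each fixed pair i < j, the values π(i) and π(j) are two distinct elements of {1, …, 150} in uniformly random order; by symmetry P[π(i) > π(j)] = 1/2.
By linearity: E[X] = 11175 · (1/2) = C(150, 2) · (1/2) = 11175/2 = 11175/2 ≈ 5587.500.

E[X] = 11175/2 = 5587.500.


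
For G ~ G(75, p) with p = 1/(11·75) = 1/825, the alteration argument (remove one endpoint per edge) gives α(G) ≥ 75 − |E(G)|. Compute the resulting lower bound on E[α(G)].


E[|E(G)|] = C(75, 2)·p = 2775 · (1/825) = 37/11.
E[α(G)] ≥ n − E[|E(G)|] = 75 − 37/11 = 788/11.
Numerically: ≈ 71.636364.
(This is only a lower bound; the true E[α(G)] may be larger.)

E[α(G)] ≥ 788/11 ≈ 71.636364.


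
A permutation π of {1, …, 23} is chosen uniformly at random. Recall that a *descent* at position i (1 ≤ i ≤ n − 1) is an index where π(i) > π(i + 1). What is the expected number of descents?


Write X = Σ X_I over i = 1, …, 22, with X_I the indicator of one descent.
There are 22 indicators.
For each fixed i, the pair (π(i), π(i+1)) is a uniformly random ordered pair of distinct values from {1, …, 23}; by symmetry P[π(i) > π(i+1)] = 1/2.
By linearity: E[X] = 22 · (1/2) = (23 − 1) · (1/2) = 11 ≈ 11.000000.

E[X] = 11 = 11.000000.


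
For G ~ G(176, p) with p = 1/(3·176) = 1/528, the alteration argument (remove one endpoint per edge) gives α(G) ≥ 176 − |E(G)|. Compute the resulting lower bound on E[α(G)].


E[|E(G)|] = C(176, 2)·p = 15400 · (1/528) = 175/6.
E[α(G)] ≥ n − E[|E(G)|] = 176 − 175/6 = 881/6.
Numerically: ≈ 146.83333.
(This is only a lower bound; the true E[α(G)] may be larger.)

E[α(G)] ≥ 881/6 ≈ 146.83333.


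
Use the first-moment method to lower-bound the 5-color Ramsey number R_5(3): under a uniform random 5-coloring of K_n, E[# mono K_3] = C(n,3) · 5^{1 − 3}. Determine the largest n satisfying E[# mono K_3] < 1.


We need C(n, 3) · 5^{1 − 3} < 1, i.e. C(n, 3) < 5^{3 − 1} = 25.
Check values of n near the boundary:
  n = 3: C(3, 3) = 1; 1 < 25? YES
  n = 4: C(4, 3) = 4; 4 < 25? YES
  n = 5: C(5, 3) = 10; 10 < 25? YES
  n = 6: C(6, 3) = 20; 20 < 25? YES
  n = 7: C(7, 3) = 35; 35 < 25? NO
The largest n with C(n, 3) < 25 is n = 6 (where E[X] = 4/5 ≈ 0.800000). Hence R_5(3) > 6, i.e. R_5(3) ≥ 7.

Largest n = 6; hence R_5(3) > 6.


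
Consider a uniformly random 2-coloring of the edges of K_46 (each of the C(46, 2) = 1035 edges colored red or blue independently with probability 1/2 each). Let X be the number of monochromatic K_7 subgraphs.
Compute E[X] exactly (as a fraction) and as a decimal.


Let X = Σ_S X_S over the C(46, 7) = 53524680 subsets S of size 7, where X_S = 1 if the K_7 on S is monochromatic.
For a fixed S, the K_7 on S has C(7, 2) = 21 edges. P[all 21 edges red] = (1/2)^21, and likewise for blue, so P[monochromatic] = 2·(1/2)^21 = 2^{1 − 21} = 1/1048576.
By linearity: E[X] = C(46, 7) · 2^{1 − 21} = 53524680 · 1/1048576 = 6690585/131072.
Numerically: E[X] ≈ 51.0451.

E[X] = C(46,7)·2^(1−C(7,2)) = 6690585/131072 ≈ 51.0451.


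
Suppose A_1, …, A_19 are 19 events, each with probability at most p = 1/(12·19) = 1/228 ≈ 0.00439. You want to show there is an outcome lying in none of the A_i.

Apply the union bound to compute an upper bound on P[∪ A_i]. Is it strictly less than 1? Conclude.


Union bound: P[∪_{i=1}^{19} A_i] ≤ Σ_i P[A_i] ≤ 19·p = 19·(1/228) = 1/12.
Numerically: 1/12 ≈ 0.08333.
Is 1/12 < 1? YES.
Since P[∪ A_i] ≤ 1/12 < 1, the complement has P[∩ A_i^c] ≥ 1 − 1/12 = 11/12 > 0, so some outcome avoids every A_i.

19·p = 1/12 ≈ 0.08333; existence CERTIFIED by the union bound.


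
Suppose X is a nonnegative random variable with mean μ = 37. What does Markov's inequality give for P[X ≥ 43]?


μ = E[X] = 37, a = 43.
Markov: P[X ≥ 43] ≤ μ/a = (37)/43 = 37/43.
Numerically: ≈ 0.860465.
(Since a = 43 > μ = 37.000000, the bound 37/43 is < 1 and informative.)

P[X ≥ 43] ≤ 37/43 ≈ 0.860465.


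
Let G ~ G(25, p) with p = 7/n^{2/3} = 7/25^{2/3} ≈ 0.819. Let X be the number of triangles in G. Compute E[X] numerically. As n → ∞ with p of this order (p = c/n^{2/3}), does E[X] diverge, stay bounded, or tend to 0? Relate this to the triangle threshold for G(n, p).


Number of potential triangles: C(25, 3) = 2300.
Each occurs with probability p³ ≈ (0.819)³ ≈ 5.48800e-01.
By linearity: E[X] = C(25, 3)·p³ ≈ 2300 · 5.48800e-01 ≈ 1262.240.
Since α = 2/3 < 1, p = c/n^{2/3} ≫ 1/n is above the triangle threshold p ~ 1/n. Asymptotically E[X] ~ (c³/6)·n^{3(1−α)} = (7³/6)·n^{1} → ∞; triangles are abundant w.h.p.

E[X] ≈ 1262.240; in regime p = Θ(1/n^{2/3}) E[X] diverges (above the triangle threshold p ~ 1/n).


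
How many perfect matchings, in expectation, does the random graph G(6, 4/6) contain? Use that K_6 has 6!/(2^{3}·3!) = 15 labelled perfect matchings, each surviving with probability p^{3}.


K_6 has 6!/(2^{3}·3!) = 15 labelled perfect matchings.
For each such perfect matching H, let X_H = 1 if all 3 edges of H are present in G. Then P[X_H = 1] = p^{3} = (2/3)^{3} = 8/27.
By linearity of expectation: E[X] = Σ_H E[X_H] = 15 · p^{3} = 15 · 8/27 = 40/9.
Numerically: E[X] ≈ 4.44.

E[X] = 15 · (2/3)^{3} = 40/9 ≈ 4.44.


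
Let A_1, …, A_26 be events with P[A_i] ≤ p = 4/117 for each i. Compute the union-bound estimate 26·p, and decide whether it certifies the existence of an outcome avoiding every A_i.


Union bound: P[∪_{i=1}^{26} A_i] ≤ Σ_i P[A_i] ≤ 26·p = 26·(4/117) = 8/9.
Numerically: 8/9 ≈ 0.8889.
Is 8/9 < 1? YES.
Since P[∪ A_i] ≤ 8/9 < 1, the complement has P[∩ A_i^c] ≥ 1 − 8/9 = 1/9 > 0, so some outcome avoids every A_i.

26·p = 8/9 ≈ 0.8889; existence CERTIFIED by the union bound.


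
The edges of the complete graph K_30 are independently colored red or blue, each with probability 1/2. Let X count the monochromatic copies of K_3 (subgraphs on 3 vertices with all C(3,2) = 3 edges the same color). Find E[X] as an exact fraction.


Let X = Σ_S X_S over the C(30, 3) = 4060 subsets S of size 3, where X_S = 1 if the K_3 on S is monochromatic.
For a fixed S, the K_3 on S has C(3, 2) = 3 edges. P[all 3 edges red] = (1/2)^3, and likewise for blue, so P[monochromatic] = 2·(1/2)^3 = 2^{1 − 3} = 1/4.
Summing: E[X] = C(30, 3) · 2^{1 − 3} = 4060 · 1/4 = 1015.
Numerically: E[X] ≈ 1015.00000.

E[X] = C(30,3)·2^(1−C(3,2)) = 1015 ≈ 1015.00000.


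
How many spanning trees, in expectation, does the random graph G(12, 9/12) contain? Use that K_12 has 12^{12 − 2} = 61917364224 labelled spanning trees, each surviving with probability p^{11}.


K_12 has 12^{12 − 2} = 61917364224 labelled spanning trees.
For each such spanning tree H, let X_H = 1 if all 11 edges of H are present in G. Then P[X_H = 1] = p^{11} = (3/4)^{11} = 177147/4194304.
By linearity: E[X] = Σ_H E[X_H] = 61917364224 · p^{11} = 61917364224 · 177147/4194304 = 10460353203/4.
Numerically: E[X] ≈ 2.61509e+09.

E[X] = 61917364224 · (3/4)^{11} = 10460353203/4 ≈ 2.61509e+09.


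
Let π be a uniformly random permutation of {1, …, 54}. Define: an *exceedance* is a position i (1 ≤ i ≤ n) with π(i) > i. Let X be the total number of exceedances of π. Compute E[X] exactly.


Write X = Σ_{i=1}^{54} X_i, where X_i = 1_{π(i) > i}.
For each fixed i, π(i) is uniform over {1, …, 54} (marginal of a uniform permutation), so P[π(i) > i] = (n − i)/n. Summing: Σ_{i=1}^{54} (n − i)/n = (0 + 1 + … + 53)/54 = 54(54 − 1)/(2·54) = (54 − 1)/2.
Hence E[X] = Σ_{i=1}^{54} (54 − i)/54 = 53/2 ≈ 26.5000.

E[X] = 53/2 = 26.5000.


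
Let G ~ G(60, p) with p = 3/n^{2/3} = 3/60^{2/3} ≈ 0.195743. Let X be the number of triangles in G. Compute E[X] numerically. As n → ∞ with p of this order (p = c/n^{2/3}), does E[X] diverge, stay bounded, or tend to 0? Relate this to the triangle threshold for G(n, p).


Number of potential triangles: C(60, 3) = 34220.
Each occurs with probability p³ ≈ (0.195743)³ ≈ 7.50000000e-03.
By linearity: E[X] = C(60, 3)·p³ ≈ 34220 · 7.50000000e-03 ≈ 256.650000.
Since α = 2/3 < 1, p = c/n^{2/3} ≫ 1/n is above the triangle threshold p ~ 1/n. Asymptotically E[X] ~ (c³/6)·n^{3(1−α)} = (3³/6)·n^{1} → ∞; triangles are abundant w.h.p.

E[X] ≈ 256.650000; in regime p = Θ(1/n^{2/3}) E[X] diverges (above the triangle threshold p ~ 1/n).


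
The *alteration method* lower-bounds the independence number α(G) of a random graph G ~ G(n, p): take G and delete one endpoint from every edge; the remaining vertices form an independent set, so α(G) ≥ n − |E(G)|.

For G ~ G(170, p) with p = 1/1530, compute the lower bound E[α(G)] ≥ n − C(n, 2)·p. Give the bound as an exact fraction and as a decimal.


E[|E(G)|] = C(170, 2)·p = 14365 · (1/1530) = 169/18.
E[α(G)] ≥ n − E[|E(G)|] = 170 − 169/18 = 2891/18.
Numerically: ≈ 160.61111.
(This is only a lower bound; the true E[α(G)] may be larger.)

E[α(G)] ≥ 2891/18 ≈ 160.61111.


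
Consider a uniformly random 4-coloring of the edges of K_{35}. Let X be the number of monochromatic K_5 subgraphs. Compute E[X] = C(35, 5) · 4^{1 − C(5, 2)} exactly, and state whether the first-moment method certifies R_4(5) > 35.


E[X] = C(35, 5) · 4^{1 − 10} = 324632 · 4^{−9} = 324632/262144.
As a reduced fraction: E[X] = 40579/32768 ≈ 1.23837.
Is E[X] < 1? NO.
Since E[X] ≥ 1, the first-moment bound is inconclusive at n = 35; it does NOT by itself certify R_4(5) > 35.

E[X] = 40579/32768 ≈ 1.23837; E[X] ≥ 1; first-moment method inconclusive here.


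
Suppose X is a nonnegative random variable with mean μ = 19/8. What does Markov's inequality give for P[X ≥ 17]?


μ = E[X] = 19/8, a = 17.
Markov: P[X ≥ 17] ≤ μ/a = (19/8)/17 = 19/136.
Numerically: ≈ 0.140.
(Since a = 17 > μ = 2.375, the bound 19/136 is < 1 and informative.)

P[X ≥ 17] ≤ 19/136 ≈ 0.140.


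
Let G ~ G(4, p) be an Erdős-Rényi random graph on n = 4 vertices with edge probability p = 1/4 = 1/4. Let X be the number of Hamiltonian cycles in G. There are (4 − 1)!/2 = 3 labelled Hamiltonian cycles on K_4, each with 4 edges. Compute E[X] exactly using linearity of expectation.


K_4 has (4 − 1)!/2 = 3 labelled Hamiltonian cycles.
For each such Hamiltonian cycle H, let X_H = 1 if all 4 edges of H are present in G. Then P[X_H = 1] = p^{4} = (1/4)^{4} = 1/256.
Summing the indicators: E[X] = Σ_H E[X_H] = 3 · p^{4} = 3 · 1/256 = 3/256.
Numerically: E[X] ≈ 0.011719.

E[X] = 3 · (1/4)^{4} = 3/256 ≈ 0.011719.


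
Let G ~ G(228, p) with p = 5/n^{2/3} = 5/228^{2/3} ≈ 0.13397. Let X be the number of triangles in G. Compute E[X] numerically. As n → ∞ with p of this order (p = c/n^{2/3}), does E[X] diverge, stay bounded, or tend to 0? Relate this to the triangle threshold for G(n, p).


Number of potential triangles: C(228, 3) = 1949476.
Each occurs with probability p³ ≈ (0.13397)³ ≈ 2.4045860e-03.
By linearity: E[X] = C(228, 3)·p³ ≈ 1949476 · 2.4045860e-03 ≈ 4687.68275.
Since α = 2/3 < 1, p = c/n^{2/3} ≫ 1/n is above the triangle threshold p ~ 1/n. Asymptotically E[X] ~ (c³/6)·n^{3(1−α)} = (5³/6)·n^{1} → ∞; triangles are abundant w.h.p.

E[X] ≈ 4687.68275; in regime p = Θ(1/n^{2/3}) E[X] diverges (above the triangle threshold p ~ 1/n).


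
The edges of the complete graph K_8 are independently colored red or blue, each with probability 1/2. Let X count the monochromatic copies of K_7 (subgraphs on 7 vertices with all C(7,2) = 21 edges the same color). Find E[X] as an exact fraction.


Let X = Σ_S X_S over the C(8, 7) = 8 subsets S of size 7, where X_S = 1 if the K_7 on S is monochromatic.
For a fixed S, the K_7 on S has C(7, 2) = 21 edges. P[all 21 edges red] = (1/2)^21, and likewise for blue, so P[monochromatic] = 2·(1/2)^21 = 2^{1 − 21} = 1/1048576.
Summing: E[X] = C(8, 7) · 2^{1 − 21} = 8 · 1/1048576 = 1/131072.
Numerically: E[X] ≈ 0.000.

E[X] = C(8,7)·2^(1−C(7,2)) = 1/131072 ≈ 0.000.


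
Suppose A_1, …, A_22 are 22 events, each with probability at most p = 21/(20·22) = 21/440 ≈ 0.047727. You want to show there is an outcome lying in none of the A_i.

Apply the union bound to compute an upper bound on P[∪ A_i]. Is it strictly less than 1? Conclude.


Union bound: P[∪_{i=1}^{22} A_i] ≤ Σ_i P[A_i] ≤ 22·p = 22·(21/440) = 21/20.
Numerically: 21/20 ≈ 1.050000.
Is 21/20 < 1? NO.
Since the bound 21/20 is ≥ 1, the union bound is uninformative here; it does NOT by itself certify existence.

22·p = 21/20 ≈ 1.050000; existence NOT certified by the union bound.


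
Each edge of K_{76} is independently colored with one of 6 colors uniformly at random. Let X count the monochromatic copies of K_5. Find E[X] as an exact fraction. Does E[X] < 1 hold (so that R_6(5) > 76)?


E[X] = C(76, 5) · 6^{1 − 10} = 18474840 · 6^{−9} = 18474840/10077696.
As a reduced fraction: E[X] = 256595/139968 ≈ 1.8332405.
Is E[X] < 1? NO.
Since E[X] ≥ 1, the first-moment bound is inconclusive at n = 76; it does NOT by itself certify R_6(5) > 76.

E[X] = 256595/139968 ≈ 1.8332405; E[X] ≥ 1; first-moment method inconclusive here.


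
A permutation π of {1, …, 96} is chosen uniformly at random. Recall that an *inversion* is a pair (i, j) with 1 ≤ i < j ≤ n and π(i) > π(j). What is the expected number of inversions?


Write X = Σ X_I over the C(96, 2) = 4560 pairs i < j, with X_I the indicator of one inversion.
There are 4560 indicators.
For each fixed pair i < j, the values π(i) and π(j) are two distinct elements of {1, …, 96} in uniformly random order; by symmetry P[π(i) > π(j)] = 1/2.
By linearity: E[X] = 4560 · (1/2) = C(96, 2) · (1/2) = 4560/2 = 2280 ≈ 2280.0000.

E[X] = 2280 = 2280.0000.


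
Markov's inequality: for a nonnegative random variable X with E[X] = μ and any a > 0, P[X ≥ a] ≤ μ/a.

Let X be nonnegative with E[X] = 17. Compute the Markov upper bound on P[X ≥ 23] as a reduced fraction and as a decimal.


μ = E[X] = 17, a = 23.
Markov: P[X ≥ 23] ≤ μ/a = (17)/23 = 17/23.
Numerically: ≈ 0.739130.
(Since a = 23 > μ = 17.000000, the bound 17/23 is < 1 and informative.)

P[X ≥ 23] ≤ 17/23 ≈ 0.739130.


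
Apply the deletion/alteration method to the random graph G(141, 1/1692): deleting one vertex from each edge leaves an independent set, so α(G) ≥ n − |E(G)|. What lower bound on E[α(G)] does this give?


E[|E(G)|] = C(141, 2)·p = 9870 · (1/1692) = 35/6.
E[α(G)] ≥ n − E[|E(G)|] = 141 − 35/6 = 811/6.
Numerically: ≈ 135.16667.
(This is only a lower bound; the true E[α(G)] may be larger.)

E[α(G)] ≥ 811/6 ≈ 135.16667.


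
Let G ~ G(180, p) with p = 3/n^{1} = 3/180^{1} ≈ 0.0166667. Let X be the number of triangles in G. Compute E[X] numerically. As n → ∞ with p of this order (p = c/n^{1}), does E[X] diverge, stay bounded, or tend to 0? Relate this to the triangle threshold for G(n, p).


Number of potential triangles: C(180, 3) = 955860.
Each occurs with probability p³ ≈ (0.0166667)³ ≈ 4.62962963e-06.
By linearity: E[X] = C(180, 3)·p³ ≈ 955860 · 4.62962963e-06 ≈ 4.425278.
Here α = 1, so p = 3/n is exactly at the triangle threshold p ~ 1/n. Asymptotically E[X] → c³/6 = 3³/6 = 9/2 ≈ 4.500000, a bounded constant. In this regime the triangle count is asymptotically Poisson(c³/6).

E[X] ≈ 4.425278; in regime p = Θ(1/n^{1}) E[X] stays bounded (at the triangle threshold p ~ 1/n).


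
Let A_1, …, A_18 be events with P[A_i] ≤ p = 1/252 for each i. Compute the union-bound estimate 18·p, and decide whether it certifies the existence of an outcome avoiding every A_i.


Union bound: P[∪_{i=1}^{18} A_i] ≤ Σ_i P[A_i] ≤ 18·p = 18·(1/252) = 1/14.
Numerically: 1/14 ≈ 0.0714.
Is 1/14 < 1? YES.
Since P[∪ A_i] ≤ 1/14 < 1, the complement has P[∩ A_i^c] ≥ 1 − 1/14 = 13/14 > 0, so some outcome avoids every A_i.

18·p = 1/14 ≈ 0.0714; existence CERTIFIED by the union bound.


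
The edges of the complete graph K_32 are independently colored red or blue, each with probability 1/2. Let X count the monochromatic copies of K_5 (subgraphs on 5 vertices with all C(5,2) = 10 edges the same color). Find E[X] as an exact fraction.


Let X = Σ_S X_S over the C(32, 5) = 201376 subsets S of size 5, where X_S = 1 if the K_5 on S is monochromatic.
For a fixed S, the K_5 on S has C(5, 2) = 10 edges. P[all 10 edges red] = (1/2)^10, and likewise for blue, so P[monochromatic] = 2·(1/2)^10 = 2^{1 − 10} = 1/512.
By linearity: E[X] = C(32, 5) · 2^{1 − 10} = 201376 · 1/512 = 6293/16.
Numerically: E[X] ≈ 393.312500.

E[X] = C(32,5)·2^(1−C(5,2)) = 6293/16 ≈ 393.312500.


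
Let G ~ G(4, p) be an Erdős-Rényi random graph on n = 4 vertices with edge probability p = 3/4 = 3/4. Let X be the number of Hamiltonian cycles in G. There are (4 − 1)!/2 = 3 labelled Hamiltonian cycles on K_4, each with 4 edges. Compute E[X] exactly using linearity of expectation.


K_4 has (4 − 1)!/2 = 3 labelled Hamiltonian cycles.
For each such Hamiltonian cycle H, let X_H = 1 if all 4 edges of H are present in G. Then P[X_H = 1] = p^{4} = (3/4)^{4} = 81/256.
Summing the indicators: E[X] = Σ_H E[X_H] = 3 · p^{4} = 3 · 81/256 = 243/256.
Numerically: E[X] ≈ 0.949.

E[X] = 3 · (3/4)^{4} = 243/256 ≈ 0.949.


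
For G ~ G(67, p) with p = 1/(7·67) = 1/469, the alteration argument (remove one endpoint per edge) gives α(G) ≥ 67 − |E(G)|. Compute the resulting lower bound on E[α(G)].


E[|E(G)|] = C(67, 2)·p = 2211 · (1/469) = 33/7.
E[α(G)] ≥ n − E[|E(G)|] = 67 − 33/7 = 436/7.
Numerically: ≈ 62.2857.
(This is only a lower bound; the true E[α(G)] may be larger.)

E[α(G)] ≥ 436/7 ≈ 62.2857.


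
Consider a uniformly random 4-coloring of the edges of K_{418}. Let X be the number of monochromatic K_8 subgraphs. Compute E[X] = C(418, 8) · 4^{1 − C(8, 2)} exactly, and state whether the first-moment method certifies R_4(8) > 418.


E[X] = C(418, 8) · 4^{1 − 28} = 21608403021078588 · 4^{−27} = 21608403021078588/18014398509481984.
As a reduced fraction: E[X] = 5402100755269647/4503599627370496 ≈ 1.1995073.
Is E[X] < 1? NO.
Since E[X] ≥ 1, the first-moment bound is inconclusive at n = 418; it does NOT by itself certify R_4(8) > 418.

E[X] = 5402100755269647/4503599627370496 ≈ 1.1995073; E[X] ≥ 1; first-moment method inconclusive here.


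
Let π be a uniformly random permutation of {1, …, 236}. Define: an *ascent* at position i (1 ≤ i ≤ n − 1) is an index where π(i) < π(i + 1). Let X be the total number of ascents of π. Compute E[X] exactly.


Write X = Σ X_I over i = 1, …, 235, with X_I the indicator of one ascent.
There are 235 indicators.
For each fixed i, the pair (π(i), π(i+1)) is a uniformly random ordered pair of distinct values from {1, …, 236}; by symmetry P[π(i) < π(i+1)] = 1/2.
By linearity: E[X] = 235 · (1/2) = (236 − 1) · (1/2) = 235/2 ≈ 117.500000.

E[X] = 235/2 = 117.500000.


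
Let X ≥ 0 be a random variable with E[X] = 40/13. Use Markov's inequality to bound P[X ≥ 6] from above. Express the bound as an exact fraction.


μ = E[X] = 40/13, a = 6.
Markov: P[X ≥ 6] ≤ μ/a = (40/13)/6 = 20/39.
Numerically: ≈ 0.512821.
(Since a = 6 > μ = 3.076923, the bound 20/39 is < 1 and informative.)

P[X ≥ 6] ≤ 20/39 ≈ 0.512821.


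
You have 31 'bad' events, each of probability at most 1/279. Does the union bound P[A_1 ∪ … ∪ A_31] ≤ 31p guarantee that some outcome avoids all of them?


Union bound: P[∪_{i=1}^{31} A_i] ≤ Σ_i P[A_i] ≤ 31·p = 31·(1/279) = 1/9.
Numerically: 1/9 ≈ 0.111111.
Is 1/9 < 1? YES.
Since P[∪ A_i] ≤ 1/9 < 1, the complement has P[∩ A_i^c] ≥ 1 − 1/9 = 8/9 > 0, so some outcome avoids every A_i.

31·p = 1/9 ≈ 0.111111; existence CERTIFIED by the union bound.


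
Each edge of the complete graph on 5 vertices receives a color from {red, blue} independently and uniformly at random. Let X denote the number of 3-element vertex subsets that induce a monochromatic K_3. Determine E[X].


Let X = Σ_S X_S over the C(5, 3) = 10 subsets S of size 3, where X_S = 1 if the K_3 on S is monochromatic.
For a fixed S, the K_3 on S has C(3, 2) = 3 edges. P[all 3 edges red] = (1/2)^3, and likewise for blue, so P[monochromatic] = 2·(1/2)^3 = 2^{1 − 3} = 1/4.
Summing: E[X] = C(5, 3) · 2^{1 − 3} = 10 · 1/4 = 5/2.
Numerically: E[X] ≈ 2.500000.

E[X] = C(5,3)·2^(1−C(3,2)) = 5/2 ≈ 2.500000.


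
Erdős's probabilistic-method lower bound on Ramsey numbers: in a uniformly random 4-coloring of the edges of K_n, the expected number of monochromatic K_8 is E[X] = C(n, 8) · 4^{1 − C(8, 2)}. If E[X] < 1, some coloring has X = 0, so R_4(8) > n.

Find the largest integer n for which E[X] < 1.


We need C(n, 8) · 4^{1 − 28} < 1, i.e. C(n, 8) < 4^{28 − 1} = 18014398509481984.
Check values of n near the boundary:
  n = 405: C(405, 8) = 16745853821188050; 16745853821188050 < 18014398509481984? YES
  n = 406: C(406, 8) = 17082453897995850; 17082453897995850 < 18014398509481984? YES
  n = 407: C(407, 8) = 17424959239309050; 17424959239309050 < 18014398509481984? YES
  n = 408: C(408, 8) = 17773458424095231; 17773458424095231 < 18014398509481984? YES
  n = 409: C(409, 8) = 18128041135797879; 18128041135797879 < 18014398509481984? NO
The largest n with C(n, 8) < 18014398509481984 is n = 408 (where E[X] = 17773458424095231/18014398509481984 ≈ 0.9866251). Hence R_4(8) > 408, i.e. R_4(8) ≥ 409.

Largest n = 408; hence R_4(8) > 408.


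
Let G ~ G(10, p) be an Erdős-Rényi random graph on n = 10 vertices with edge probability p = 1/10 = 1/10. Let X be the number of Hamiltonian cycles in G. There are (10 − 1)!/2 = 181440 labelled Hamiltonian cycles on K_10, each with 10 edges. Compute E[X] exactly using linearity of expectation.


K_10 has (10 − 1)!/2 = 181440 labelled Hamiltonian cycles.
For each such Hamiltonian cycle H, let X_H = 1 if all 10 edges of H are present in G. Then P[X_H = 1] = p^{10} = (1/10)^{10} = 1/10000000000.
By linearity: E[X] = Σ_H E[X_H] = 181440 · p^{10} = 181440 · 1/10000000000 = 567/31250000.
Numerically: E[X] ≈ 1.81e-05.

E[X] = 181440 · (1/10)^{10} = 567/31250000 ≈ 1.81e-05.


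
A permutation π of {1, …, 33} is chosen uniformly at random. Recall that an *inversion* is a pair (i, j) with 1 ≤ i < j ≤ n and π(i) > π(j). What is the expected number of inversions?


Write X = Σ X_I over the C(33, 2) = 528 pairs i < j, with X_I the indicator of one inversion.
There are 528 indicators.
For each fixed pair i < j, the values π(i) and π(j) are two distinct elements of {1, …, 33} in uniformly random order; by symmetry P[π(i) > π(j)] = 1/2.
By linearity: E[X] = 528 · (1/2) = C(33, 2) · (1/2) = 528/2 = 264 ≈ 264.000.

E[X] = 264 = 264.000.


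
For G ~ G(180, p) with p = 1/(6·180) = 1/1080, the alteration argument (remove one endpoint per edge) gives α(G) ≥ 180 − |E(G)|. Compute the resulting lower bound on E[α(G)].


E[|E(G)|] = C(180, 2)·p = 16110 · (1/1080) = 179/12.
E[α(G)] ≥ n − E[|E(G)|] = 180 − 179/12 = 1981/12.
Numerically: ≈ 165.083.
(This is only a lower bound; the true E[α(G)] may be larger.)

E[α(G)] ≥ 1981/12 ≈ 165.083.


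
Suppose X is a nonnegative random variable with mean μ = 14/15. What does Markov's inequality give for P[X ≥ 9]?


μ = E[X] = 14/15, a = 9.
Markov: P[X ≥ 9] ≤ μ/a = (14/15)/9 = 14/135.
Numerically: ≈ 0.103704.
(Since a = 9 > μ = 0.933333, the bound 14/135 is < 1 and informative.)

P[X ≥ 9] ≤ 14/135 ≈ 0.103704.


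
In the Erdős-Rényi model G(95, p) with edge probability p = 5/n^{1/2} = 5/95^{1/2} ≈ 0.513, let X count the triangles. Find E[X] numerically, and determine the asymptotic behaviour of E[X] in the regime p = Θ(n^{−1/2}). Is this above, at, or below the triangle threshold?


Number of potential triangles: C(95, 3) = 138415.
Each occurs with probability p³ ≈ (0.513)³ ≈ 1.349972e-01.
By linearity: E[X] = C(95, 3)·p³ ≈ 138415 · 1.349972e-01 ≈ 18685.6307.
Since α = 1/2 < 1, p = c/n^{1/2} ≫ 1/n is above the triangle threshold p ~ 1/n. Asymptotically E[X] ~ (c³/6)·n^{3(1−α)} = (5³/6)·n^{1.5} → ∞; triangles are abundant w.h.p.

E[X] ≈ 18685.6307; in regime p = Θ(1/n^{1/2}) E[X] diverges (above the triangle threshold p ~ 1/n).


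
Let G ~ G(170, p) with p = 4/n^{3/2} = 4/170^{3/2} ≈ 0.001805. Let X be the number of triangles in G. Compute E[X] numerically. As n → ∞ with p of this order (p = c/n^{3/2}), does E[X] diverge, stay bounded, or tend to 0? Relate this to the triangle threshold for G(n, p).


Number of potential triangles: C(170, 3) = 804440.
Each occurs with probability p³ ≈ (0.001805)³ ≈ 5.877056e-09.
By linearity: E[X] = C(170, 3)·p³ ≈ 804440 · 5.877056e-09 ≈ 0.0047.
Since α = 3/2 > 1, p = c/n^{3/2} = o(1/n) is below the triangle threshold p ~ 1/n. Asymptotically E[X] ~ (c³/6)·n^{3(1−α)} = (4³/6)·n^{-1.5} → 0, so by Markov's inequality G has no triangles w.h.p.

E[X] ≈ 0.0047; in regime p = Θ(1/n^{3/2}) E[X] tends to 0 (below the triangle threshold p ~ 1/n).


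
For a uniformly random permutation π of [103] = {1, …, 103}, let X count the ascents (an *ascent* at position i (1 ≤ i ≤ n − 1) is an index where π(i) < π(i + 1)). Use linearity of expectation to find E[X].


Write X = Σ X_I over i = 1, …, 102, with X_I the indicator of one ascent.
There are 102 indicators.
For each fixed i, the pair (π(i), π(i+1)) is a uniformly random ordered pair of distinct values from {1, …, 103}; by symmetry P[π(i) < π(i+1)] = 1/2.
By linearity: E[X] = 102 · (1/2) = (103 − 1) · (1/2) = 51 ≈ 51.000000.

E[X] = 51 = 51.000000.


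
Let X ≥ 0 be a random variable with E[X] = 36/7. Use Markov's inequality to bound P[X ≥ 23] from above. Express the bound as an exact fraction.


μ = E[X] = 36/7, a = 23.
Markov: P[X ≥ 23] ≤ μ/a = (36/7)/23 = 36/161.
Numerically: ≈ 0.22360.
(Since a = 23 > μ = 5.14286, the bound 36/161 is < 1 and informative.)

P[X ≥ 23] ≤ 36/161 ≈ 0.22360.


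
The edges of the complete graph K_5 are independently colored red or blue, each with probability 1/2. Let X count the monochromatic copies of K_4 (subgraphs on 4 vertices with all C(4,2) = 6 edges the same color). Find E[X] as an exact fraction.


Let X = Σ_S X_S over the C(5, 4) = 5 subsets S of size 4, where X_S = 1 if the K_4 on S is monochromatic.
For a fixed S, the K_4 on S has C(4, 2) = 6 edges. P[all 6 edges red] = (1/2)^6, and likewise for blue, so P[monochromatic] = 2·(1/2)^6 = 2^{1 − 6} = 1/32.
By linearity: E[X] = C(5, 4) · 2^{1 − 6} = 5 · 1/32 = 5/32.
Numerically: E[X] ≈ 0.156.

E[X] = C(5,4)·2^(1−C(4,2)) = 5/32 ≈ 0.156.


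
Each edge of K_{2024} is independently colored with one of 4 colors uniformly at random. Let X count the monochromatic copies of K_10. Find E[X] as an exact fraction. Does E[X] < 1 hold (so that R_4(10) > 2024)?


E[X] = C(2024, 10) · 4^{1 − 45} = 310936101848269937576192656 · 4^{−44} = 310936101848269937576192656/309485009821345068724781056.
As a reduced fraction: E[X] = 19433506365516871098512041/19342813113834066795298816 ≈ 1.00469.
Is E[X] < 1? NO.
Since E[X] ≥ 1, the first-moment bound is inconclusive at n = 2024; it does NOT by itself certify R_4(10) > 2024.

E[X] = 19433506365516871098512041/19342813113834066795298816 ≈ 1.00469; E[X] ≥ 1; first-moment method inconclusive here.


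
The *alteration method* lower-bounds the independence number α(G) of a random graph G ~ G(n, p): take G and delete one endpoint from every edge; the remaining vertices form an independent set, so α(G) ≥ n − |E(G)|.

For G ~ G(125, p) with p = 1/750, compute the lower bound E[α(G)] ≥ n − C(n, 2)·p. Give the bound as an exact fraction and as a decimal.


E[|E(G)|] = C(125, 2)·p = 7750 · (1/750) = 31/3.
E[α(G)] ≥ n − E[|E(G)|] = 125 − 31/3 = 344/3.
Numerically: ≈ 114.66667.
(This is only a lower bound; the true E[α(G)] may be larger.)

E[α(G)] ≥ 344/3 ≈ 114.66667.


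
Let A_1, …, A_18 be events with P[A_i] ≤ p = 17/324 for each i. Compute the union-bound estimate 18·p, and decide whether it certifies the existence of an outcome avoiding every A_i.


Union bound: P[∪_{i=1}^{18} A_i] ≤ Σ_i P[A_i] ≤ 18·p = 18·(17/324) = 17/18.
Numerically: 17/18 ≈ 0.944.
Is 17/18 < 1? YES.
Since P[∪ A_i] ≤ 17/18 < 1, the complement has P[∩ A_i^c] ≥ 1 − 17/18 = 1/18 > 0, so some outcome avoids every A_i.

18·p = 17/18 ≈ 0.944; existence CERTIFIED by the union bound.


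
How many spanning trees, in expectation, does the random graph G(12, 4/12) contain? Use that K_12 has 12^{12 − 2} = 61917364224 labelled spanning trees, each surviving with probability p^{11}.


K_12 has 12^{12 − 2} = 61917364224 labelled spanning trees.
For each such spanning tree H, let X_H = 1 if all 11 edges of H are present in G. Then P[X_H = 1] = p^{11} = (1/3)^{11} = 1/177147.
By linearity of expectation: E[X] = Σ_H E[X_H] = 61917364224 · p^{11} = 61917364224 · 1/177147 = 1048576/3.
Numerically: E[X] ≈ 3.495e+05.

E[X] = 61917364224 · (1/3)^{11} = 1048576/3 ≈ 3.495e+05.


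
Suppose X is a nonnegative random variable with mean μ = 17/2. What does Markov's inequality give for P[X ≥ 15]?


μ = E[X] = 17/2, a = 15.
Markov: P[X ≥ 15] ≤ μ/a = (17/2)/15 = 17/30.
Numerically: ≈ 0.566667.
(Since a = 15 > μ = 8.500000, the bound 17/30 is < 1 and informative.)

P[X ≥ 15] ≤ 17/30 ≈ 0.566667.


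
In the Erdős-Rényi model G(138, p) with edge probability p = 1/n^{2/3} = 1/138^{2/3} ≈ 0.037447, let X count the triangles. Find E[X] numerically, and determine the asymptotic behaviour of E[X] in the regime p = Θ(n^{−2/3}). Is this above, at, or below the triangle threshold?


Number of potential triangles: C(138, 3) = 428536.
Each occurs with probability p³ ≈ (0.037447)³ ≈ 5.2509977e-05.
By linearity: E[X] = C(138, 3)·p³ ≈ 428536 · 5.2509977e-05 ≈ 22.50242.
Since α = 2/3 < 1, p = c/n^{2/3} ≫ 1/n is above the triangle threshold p ~ 1/n. Asymptotically E[X] ~ (c³/6)·n^{3(1−α)} = (1³/6)·n^{1} → ∞; triangles are abundant w.h.p.

E[X] ≈ 22.50242; in regime p = Θ(1/n^{2/3}) E[X] diverges (above the triangle threshold p ~ 1/n).


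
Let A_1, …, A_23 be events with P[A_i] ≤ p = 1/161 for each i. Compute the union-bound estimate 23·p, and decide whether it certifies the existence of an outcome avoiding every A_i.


Union bound: P[∪_{i=1}^{23} A_i] ≤ Σ_i P[A_i] ≤ 23·p = 23·(1/161) = 1/7.
Numerically: 1/7 ≈ 0.14286.
Is 1/7 < 1? YES.
Since P[∪ A_i] ≤ 1/7 < 1, the complement has P[∩ A_i^c] ≥ 1 − 1/7 = 6/7 > 0, so some outcome avoids every A_i.

23·p = 1/7 ≈ 0.14286; existence CERTIFIED by the union bound.


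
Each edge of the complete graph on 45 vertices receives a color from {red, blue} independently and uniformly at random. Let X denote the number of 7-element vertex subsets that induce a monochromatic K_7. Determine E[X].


Let X = Σ_S X_S over the C(45, 7) = 45379620 subsets S of size 7, where X_S = 1 if the K_7 on S is monochromatic.
For a fixed S, the K_7 on S has C(7, 2) = 21 edges. P[all 21 edges red] = (1/2)^21, and likewise for blue, so P[monochromatic] = 2·(1/2)^21 = 2^{1 − 21} = 1/1048576.
By linearity: E[X] = C(45, 7) · 2^{1 − 21} = 45379620 · 1/1048576 = 11344905/262144.
Numerically: E[X] ≈ 43.277.

E[X] = C(45,7)·2^(1−C(7,2)) = 11344905/262144 ≈ 43.277.


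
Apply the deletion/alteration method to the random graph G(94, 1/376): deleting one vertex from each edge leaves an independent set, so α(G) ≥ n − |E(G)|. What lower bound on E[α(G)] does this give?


E[|E(G)|] = C(94, 2)·p = 4371 · (1/376) = 93/8.
E[α(G)] ≥ n − E[|E(G)|] = 94 − 93/8 = 659/8.
Numerically: ≈ 82.375000.
(This is only a lower bound; the true E[α(G)] may be larger.)

E[α(G)] ≥ 659/8 ≈ 82.375000.


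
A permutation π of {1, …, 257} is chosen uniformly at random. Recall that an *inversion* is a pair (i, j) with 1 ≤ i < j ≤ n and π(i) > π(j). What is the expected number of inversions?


Write X = Σ X_I over the C(257, 2) = 32896 pairs i < j, with X_I the indicator of one inversion.
There are 32896 indicators.
For each fixed pair i < j, the values π(i) and π(j) are two distinct elements of {1, …, 257} in uniformly random order; by symmetry P[π(i) > π(j)] = 1/2.
By linearity: E[X] = 32896 · (1/2) = C(257, 2) · (1/2) = 32896/2 = 16448 ≈ 16448.000.

E[X] = 16448 = 16448.000.
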